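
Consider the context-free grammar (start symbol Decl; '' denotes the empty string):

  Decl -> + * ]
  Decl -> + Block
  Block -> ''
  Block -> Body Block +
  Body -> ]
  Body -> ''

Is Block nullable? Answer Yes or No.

Block has an ''-production, so Block ⇒ ''.

Yes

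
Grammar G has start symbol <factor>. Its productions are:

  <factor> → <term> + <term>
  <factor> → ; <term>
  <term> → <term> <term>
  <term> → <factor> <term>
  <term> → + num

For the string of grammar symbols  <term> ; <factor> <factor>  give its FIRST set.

Add FIRST(<term>) = { +, ; }; <term> is not nullable, stop.

{ +, ; }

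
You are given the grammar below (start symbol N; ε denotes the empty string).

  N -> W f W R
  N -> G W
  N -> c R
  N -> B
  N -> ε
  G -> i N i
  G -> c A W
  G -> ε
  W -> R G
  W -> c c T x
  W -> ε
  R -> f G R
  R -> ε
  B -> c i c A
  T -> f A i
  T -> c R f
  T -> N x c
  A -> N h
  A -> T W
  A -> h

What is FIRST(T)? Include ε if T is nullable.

{ c, f, i, x }

T -> f A i contributes {f}.
T -> c R f contributes {c}.
From T -> N x c: N nullable, take FIRST(N) ∪ {x} = { c, f, i, x }.
Union: FIRST(T) = { c, f, i, x }.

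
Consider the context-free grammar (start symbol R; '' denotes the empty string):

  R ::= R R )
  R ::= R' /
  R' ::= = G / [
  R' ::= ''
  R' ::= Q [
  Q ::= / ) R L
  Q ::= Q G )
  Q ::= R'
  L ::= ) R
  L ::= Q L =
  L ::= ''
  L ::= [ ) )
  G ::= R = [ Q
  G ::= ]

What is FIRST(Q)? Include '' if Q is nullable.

Q ::= / ) R L contributes {/}.
From Q ::= Q G ): Q nullable, take FIRST(Q) ∪ FIRST(G) = { /, =, [, ] }.
From Q ::= R': add FIRST(R') = { /, =, [, ], '' } (including '' since R' is nullable).
Union: FIRST(Q) = { /, =, [, ], '' }.

{ /, =, [, ], '' }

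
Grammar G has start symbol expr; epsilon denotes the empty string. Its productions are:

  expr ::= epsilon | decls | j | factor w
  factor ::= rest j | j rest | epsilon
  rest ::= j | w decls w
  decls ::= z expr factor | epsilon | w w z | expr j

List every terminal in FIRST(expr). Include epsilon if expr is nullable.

expr ::= epsilon contributes epsilon.
From expr ::= decls: add FIRST(decls) = { j, w, z, epsilon } (including epsilon since decls is nullable).
expr ::= j contributes {j}.
From expr ::= factor w: factor nullable, take FIRST(factor) ∪ {w} = { j, w }.
Union: FIRST(expr) = { j, w, z, epsilon }.

{ j, w, z, epsilon }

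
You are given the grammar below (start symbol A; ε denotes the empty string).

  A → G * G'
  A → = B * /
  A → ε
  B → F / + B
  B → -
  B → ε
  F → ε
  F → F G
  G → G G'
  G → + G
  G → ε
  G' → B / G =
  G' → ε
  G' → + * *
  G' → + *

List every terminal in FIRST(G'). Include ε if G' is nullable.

{ +, -, /, ε }

From G' → B / G =: B nullable, take FIRST(B) ∪ {/} = { +, -, / }.
G' → ε contributes ε.
G' → + * * contributes {+}.
G' → + * contributes {+}.
Union: FIRST(G') = { +, -, /, ε }.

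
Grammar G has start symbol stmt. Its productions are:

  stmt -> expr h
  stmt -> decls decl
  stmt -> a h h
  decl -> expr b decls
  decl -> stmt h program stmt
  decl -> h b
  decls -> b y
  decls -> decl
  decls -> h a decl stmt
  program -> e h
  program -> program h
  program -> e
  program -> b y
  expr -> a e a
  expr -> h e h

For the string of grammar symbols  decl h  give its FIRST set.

Add FIRST(decl) = { a, b, h }; decl is not nullable, stop.

{ a, b, h }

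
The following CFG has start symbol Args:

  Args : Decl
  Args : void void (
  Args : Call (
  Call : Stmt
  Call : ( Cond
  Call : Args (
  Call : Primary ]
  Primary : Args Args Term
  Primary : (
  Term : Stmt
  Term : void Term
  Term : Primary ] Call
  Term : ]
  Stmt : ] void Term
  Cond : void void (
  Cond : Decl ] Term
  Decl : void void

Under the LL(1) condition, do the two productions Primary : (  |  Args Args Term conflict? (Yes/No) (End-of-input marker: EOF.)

FIRST(() = { ( } and FIRST(Args Args Term) = { (, ], void }.
Both contain (, so the two alternatives are not disjoint — LL(1) conflict.

Yes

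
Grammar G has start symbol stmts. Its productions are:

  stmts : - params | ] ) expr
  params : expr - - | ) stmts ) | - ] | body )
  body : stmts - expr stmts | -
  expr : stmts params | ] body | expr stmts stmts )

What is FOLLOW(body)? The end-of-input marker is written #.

In params : body ): add FIRST()) = { ) }.
In expr : ] body: body is at the end, add FOLLOW(expr) = { #, ), -, ] }.
Union: FOLLOW(body) = { #, ), -, ] }.

{ #, ), -, ] }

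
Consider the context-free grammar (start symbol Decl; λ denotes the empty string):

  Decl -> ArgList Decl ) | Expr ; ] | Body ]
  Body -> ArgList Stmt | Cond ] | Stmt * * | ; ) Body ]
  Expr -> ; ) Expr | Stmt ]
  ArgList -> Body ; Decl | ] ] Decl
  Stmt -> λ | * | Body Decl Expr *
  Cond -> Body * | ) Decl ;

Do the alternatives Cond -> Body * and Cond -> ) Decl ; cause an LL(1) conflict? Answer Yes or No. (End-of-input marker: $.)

FIRST(Body *) = { ), *, ;, ] } and FIRST() Decl ;) = { ) }.
Both contain ), so the two alternatives are not disjoint — LL(1) conflict.

Yes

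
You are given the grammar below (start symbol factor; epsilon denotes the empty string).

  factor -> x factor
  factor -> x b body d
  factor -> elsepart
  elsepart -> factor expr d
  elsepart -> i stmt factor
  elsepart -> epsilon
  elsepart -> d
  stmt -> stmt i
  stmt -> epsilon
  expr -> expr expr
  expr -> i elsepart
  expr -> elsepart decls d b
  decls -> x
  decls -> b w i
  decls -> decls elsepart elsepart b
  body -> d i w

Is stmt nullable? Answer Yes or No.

stmt has an epsilon-production, so stmt ⇒ epsilon.

Yes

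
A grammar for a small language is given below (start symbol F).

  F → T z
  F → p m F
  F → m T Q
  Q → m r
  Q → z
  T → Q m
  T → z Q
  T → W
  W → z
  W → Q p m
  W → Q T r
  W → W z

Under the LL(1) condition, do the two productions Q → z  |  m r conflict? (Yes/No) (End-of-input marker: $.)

FIRST(z) = { z } and FIRST(m r) = { m }.
The FIRST sets are disjoint and neither alternative is nullable — no conflict.

No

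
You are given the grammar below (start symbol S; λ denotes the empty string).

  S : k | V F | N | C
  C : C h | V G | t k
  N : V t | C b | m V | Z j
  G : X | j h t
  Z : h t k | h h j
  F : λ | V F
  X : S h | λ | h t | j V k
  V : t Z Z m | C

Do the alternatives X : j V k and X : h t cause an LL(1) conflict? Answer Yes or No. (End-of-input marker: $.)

FIRST(j V k) = { j } and FIRST(h t) = { h }.
The FIRST sets are disjoint and neither alternative is nullable — no conflict.

No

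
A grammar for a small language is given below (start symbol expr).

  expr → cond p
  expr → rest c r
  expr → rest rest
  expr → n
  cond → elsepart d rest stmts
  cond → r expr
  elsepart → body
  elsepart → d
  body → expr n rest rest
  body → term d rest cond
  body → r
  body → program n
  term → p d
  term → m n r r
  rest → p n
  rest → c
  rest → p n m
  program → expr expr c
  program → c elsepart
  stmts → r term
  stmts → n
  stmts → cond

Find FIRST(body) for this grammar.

From body → expr n rest rest: add FIRST(expr) = { c, d, m, n, p, r }.
From body → term d rest cond: add FIRST(term) = { m, p }.
body → r contributes {r}.
From body → program n: add FIRST(program) = { c, d, m, n, p, r }.
Union: FIRST(body) = { c, d, m, n, p, r }.

{ c, d, m, n, p, r }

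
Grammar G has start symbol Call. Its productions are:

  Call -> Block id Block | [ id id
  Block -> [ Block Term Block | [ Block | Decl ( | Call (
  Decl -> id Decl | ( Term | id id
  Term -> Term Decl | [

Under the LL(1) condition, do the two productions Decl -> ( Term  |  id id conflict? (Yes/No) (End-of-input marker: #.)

No

FIRST(( Term) = { ( } and FIRST(id id) = { id }.
The FIRST sets are disjoint and neither alternative is nullable — no conflict.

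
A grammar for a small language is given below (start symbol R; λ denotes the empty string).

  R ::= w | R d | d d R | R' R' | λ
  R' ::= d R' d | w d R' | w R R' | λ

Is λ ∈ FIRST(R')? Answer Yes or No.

R' has an λ-production, so R' ⇒ λ.

Yes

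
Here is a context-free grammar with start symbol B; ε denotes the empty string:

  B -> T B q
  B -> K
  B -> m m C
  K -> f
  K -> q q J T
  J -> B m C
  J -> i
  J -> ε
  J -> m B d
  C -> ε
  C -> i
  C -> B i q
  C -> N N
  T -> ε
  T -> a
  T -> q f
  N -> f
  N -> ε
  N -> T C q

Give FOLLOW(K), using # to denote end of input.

In B -> K: K is at the end, add FOLLOW(B) = { #, d, i, m, q }.
Union: FOLLOW(K) = { #, d, i, m, q }.

{ #, d, i, m, q }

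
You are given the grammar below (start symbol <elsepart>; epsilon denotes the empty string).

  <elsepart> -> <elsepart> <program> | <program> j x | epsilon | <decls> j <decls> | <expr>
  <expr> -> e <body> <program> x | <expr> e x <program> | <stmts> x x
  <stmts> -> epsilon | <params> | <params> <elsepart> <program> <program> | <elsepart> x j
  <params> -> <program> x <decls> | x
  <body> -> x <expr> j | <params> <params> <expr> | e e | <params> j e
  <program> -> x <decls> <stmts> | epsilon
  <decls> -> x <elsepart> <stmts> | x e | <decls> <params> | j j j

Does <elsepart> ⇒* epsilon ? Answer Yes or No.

<elsepart> has an epsilon-production, so <elsepart> ⇒ epsilon.

Yes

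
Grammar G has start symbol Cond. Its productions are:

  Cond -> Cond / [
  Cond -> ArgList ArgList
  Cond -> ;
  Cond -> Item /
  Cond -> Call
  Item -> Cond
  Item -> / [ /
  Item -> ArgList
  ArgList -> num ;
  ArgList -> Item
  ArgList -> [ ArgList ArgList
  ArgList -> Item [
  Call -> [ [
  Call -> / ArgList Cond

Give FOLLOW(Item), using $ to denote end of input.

In Cond -> Item /: add FIRST(/) = { / }.
In ArgList -> Item: Item is at the end, add FOLLOW(ArgList) = { $, /, ;, [, num }.
In ArgList -> Item [: add FIRST([) = { [ }.
Union: FOLLOW(Item) = { $, /, ;, [, num }.

{ $, /, ;, [, num }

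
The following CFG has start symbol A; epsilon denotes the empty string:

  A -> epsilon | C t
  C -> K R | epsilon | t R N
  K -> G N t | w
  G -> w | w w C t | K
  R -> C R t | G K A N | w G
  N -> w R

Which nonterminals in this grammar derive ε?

{ A, C }

Directly nullable (have an epsilon-production): A, C.
No other nonterminal has a production whose RHS symbols are all nullable.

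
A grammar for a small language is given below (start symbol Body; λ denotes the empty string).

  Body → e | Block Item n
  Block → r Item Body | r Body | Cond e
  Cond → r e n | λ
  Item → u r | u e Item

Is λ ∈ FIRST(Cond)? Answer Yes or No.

Cond has an λ-production, so Cond ⇒ λ.

Yes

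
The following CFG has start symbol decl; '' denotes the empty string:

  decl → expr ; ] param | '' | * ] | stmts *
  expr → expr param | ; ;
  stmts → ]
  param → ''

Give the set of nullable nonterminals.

Directly nullable (have an ''-production): decl, param.
No other nonterminal has a production whose RHS symbols are all nullable.

{ decl, param }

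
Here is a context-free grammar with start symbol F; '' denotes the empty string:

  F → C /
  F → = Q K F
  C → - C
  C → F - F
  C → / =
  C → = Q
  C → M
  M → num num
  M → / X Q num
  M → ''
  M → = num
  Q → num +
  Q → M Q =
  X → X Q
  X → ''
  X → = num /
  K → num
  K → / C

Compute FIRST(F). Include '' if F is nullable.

From F → C /: C nullable, take FIRST(C) ∪ {/} = { -, /, =, num }.
F → = Q K F contributes {=}.
Union: FIRST(F) = { -, /, =, num }.

{ -, /, =, num }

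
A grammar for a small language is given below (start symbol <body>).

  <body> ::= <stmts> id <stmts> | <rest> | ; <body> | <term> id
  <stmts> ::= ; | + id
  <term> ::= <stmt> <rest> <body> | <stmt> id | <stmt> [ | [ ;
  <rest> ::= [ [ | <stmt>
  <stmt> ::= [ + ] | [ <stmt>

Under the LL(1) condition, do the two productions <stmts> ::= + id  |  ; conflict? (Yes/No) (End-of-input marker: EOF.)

FIRST(+ id) = { + } and FIRST(;) = { ; }.
The FIRST sets are disjoint and neither alternative is nullable — no conflict.

No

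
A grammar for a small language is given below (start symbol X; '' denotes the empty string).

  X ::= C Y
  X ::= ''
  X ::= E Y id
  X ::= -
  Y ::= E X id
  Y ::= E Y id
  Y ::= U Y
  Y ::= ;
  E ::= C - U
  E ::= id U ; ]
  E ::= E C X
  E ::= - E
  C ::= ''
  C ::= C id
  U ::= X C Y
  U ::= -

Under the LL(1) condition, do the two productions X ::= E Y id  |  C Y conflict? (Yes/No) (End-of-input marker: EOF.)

Yes

FIRST(E Y id) = { -, id } and FIRST(C Y) = { -, ;, id }.
Both contain -, so the two alternatives are not disjoint — LL(1) conflict.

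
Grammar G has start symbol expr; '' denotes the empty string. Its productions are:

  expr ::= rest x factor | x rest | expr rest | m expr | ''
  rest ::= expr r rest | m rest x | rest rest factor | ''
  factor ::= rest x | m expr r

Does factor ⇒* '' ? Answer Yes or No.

No

Nullable nonterminals: expr, rest.
No production of factor has an RHS whose symbols are all nullable, so factor is not nullable.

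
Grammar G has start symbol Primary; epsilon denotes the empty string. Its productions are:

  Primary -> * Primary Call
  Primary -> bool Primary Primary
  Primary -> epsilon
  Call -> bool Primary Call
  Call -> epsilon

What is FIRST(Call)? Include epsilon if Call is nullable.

{ bool, epsilon }

Call -> bool Primary Call contributes {bool}.
Call -> epsilon contributes epsilon.
Union: FIRST(Call) = { bool, epsilon }.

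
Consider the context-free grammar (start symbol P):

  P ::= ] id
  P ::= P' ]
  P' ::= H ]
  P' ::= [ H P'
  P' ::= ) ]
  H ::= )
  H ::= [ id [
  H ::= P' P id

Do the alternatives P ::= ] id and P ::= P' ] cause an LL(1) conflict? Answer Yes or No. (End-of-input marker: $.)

FIRST(] id) = { ] } and FIRST(P' ]) = { ), [ }.
The FIRST sets are disjoint and neither alternative is nullable — no conflict.

No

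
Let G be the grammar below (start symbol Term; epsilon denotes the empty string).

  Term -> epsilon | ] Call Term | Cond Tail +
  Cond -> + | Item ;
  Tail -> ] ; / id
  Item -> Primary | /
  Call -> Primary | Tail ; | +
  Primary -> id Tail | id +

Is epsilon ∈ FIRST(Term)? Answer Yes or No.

Term has an epsilon-production, so Term ⇒ epsilon.

Yes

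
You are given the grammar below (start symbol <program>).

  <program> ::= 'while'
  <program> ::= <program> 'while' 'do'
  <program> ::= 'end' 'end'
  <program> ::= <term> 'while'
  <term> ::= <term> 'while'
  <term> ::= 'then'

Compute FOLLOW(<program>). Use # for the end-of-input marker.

<program> is the start symbol, so # ∈ FOLLOW(<program>).
In <program> ::= <program> 'while' 'do': add FIRST('while' 'do') = { 'while' }.
Union: FOLLOW(<program>) = { #, 'while' }.

{ #, 'while' }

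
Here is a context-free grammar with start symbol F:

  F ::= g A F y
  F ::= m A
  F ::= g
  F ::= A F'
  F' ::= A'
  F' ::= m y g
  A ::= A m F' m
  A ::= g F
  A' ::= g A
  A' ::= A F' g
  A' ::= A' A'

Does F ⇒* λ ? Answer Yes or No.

No nonterminal in this grammar is nullable.
No production of F has an RHS whose symbols are all nullable, so F is not nullable.

No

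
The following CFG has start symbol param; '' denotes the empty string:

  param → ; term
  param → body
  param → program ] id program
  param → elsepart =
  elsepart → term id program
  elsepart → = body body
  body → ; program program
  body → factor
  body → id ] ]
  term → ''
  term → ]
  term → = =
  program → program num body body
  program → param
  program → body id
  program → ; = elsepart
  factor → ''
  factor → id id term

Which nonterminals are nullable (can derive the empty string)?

Directly nullable (have an ''-production): term, factor.
program → param with every symbol nullable, so program is nullable.
param → body with every symbol nullable, so param is nullable.
body → factor with every symbol nullable, so body is nullable.
No other nonterminal has a production whose RHS symbols are all nullable.

{ body, factor, param, program, term }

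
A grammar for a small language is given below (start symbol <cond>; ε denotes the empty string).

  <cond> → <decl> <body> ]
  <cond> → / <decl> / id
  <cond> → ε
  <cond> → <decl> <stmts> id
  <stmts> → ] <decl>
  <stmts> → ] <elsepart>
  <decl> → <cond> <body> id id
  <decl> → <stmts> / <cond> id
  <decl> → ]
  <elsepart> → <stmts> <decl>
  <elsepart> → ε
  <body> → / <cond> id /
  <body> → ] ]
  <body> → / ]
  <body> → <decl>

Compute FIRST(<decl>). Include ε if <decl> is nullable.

From <decl> → <cond> <body> id id: <cond> nullable, take FIRST(<cond>) ∪ FIRST(<body>) = { /, ] }.
From <decl> → <stmts> / <cond> id: add FIRST(<stmts>) = { ] }.
<decl> → ] contributes {]}.
Union: FIRST(<decl>) = { /, ] }.

{ /, ] }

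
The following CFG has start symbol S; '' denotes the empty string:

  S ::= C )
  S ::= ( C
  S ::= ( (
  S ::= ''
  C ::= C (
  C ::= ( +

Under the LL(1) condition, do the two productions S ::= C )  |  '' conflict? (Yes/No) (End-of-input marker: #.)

No

FIRST(C )) = { ( } and FIRST('') = { '' }.
The second is nullable but FOLLOW(S) = { # } is disjoint from FIRST of the first.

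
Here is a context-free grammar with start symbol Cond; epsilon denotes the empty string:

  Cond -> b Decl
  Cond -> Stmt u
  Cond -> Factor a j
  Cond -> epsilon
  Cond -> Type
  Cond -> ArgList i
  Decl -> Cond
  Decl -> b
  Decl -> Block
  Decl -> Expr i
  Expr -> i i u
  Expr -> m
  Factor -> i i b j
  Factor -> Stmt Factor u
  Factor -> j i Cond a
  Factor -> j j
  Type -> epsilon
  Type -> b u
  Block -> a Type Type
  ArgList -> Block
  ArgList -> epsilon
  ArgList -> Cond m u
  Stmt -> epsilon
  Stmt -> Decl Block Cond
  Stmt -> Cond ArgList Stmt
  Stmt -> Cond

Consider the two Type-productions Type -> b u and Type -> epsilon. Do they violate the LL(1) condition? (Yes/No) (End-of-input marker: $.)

Yes

FIRST(b u) = { b } and FIRST(epsilon) = { epsilon }.
The second alternative is nullable and FOLLOW(Type) = { $, a, b, i, j, m, u } shares b with FIRST of the first — conflict.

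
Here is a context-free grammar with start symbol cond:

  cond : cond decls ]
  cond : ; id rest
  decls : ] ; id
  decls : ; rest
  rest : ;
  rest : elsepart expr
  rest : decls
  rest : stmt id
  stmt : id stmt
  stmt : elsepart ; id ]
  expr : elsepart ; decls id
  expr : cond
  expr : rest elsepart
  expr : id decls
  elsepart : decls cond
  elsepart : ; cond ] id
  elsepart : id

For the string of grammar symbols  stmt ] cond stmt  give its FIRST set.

{ ;, ], id }

Add FIRST(stmt) = { ;, ], id }; stmt is not nullable, stop.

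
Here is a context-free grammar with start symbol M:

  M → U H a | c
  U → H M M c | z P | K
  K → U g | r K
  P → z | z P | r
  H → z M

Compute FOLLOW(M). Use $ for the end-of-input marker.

M is the start symbol, so $ ∈ FOLLOW(M).
In U → H M M c: add FIRST(M c) = { c, r, z }.
In U → H M M c: add FIRST(c) = { c }.
In H → z M: M is at the end, add FOLLOW(H) = { a, c, r, z }.
Union: FOLLOW(M) = { $, a, c, r, z }.

{ $, a, c, r, z }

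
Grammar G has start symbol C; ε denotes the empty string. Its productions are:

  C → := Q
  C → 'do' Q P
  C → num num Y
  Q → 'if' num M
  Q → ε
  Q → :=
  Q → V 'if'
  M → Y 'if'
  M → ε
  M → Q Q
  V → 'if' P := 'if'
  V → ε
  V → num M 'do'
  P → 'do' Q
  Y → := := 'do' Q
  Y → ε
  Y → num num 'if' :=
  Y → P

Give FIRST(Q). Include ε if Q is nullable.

{ 'if', :=, num, ε }

Q → 'if' num M contributes {'if'}.
Q → ε contributes ε.
Q → := contributes {:=}.
From Q → V 'if': V nullable, take FIRST(V) ∪ {'if'} = { 'if', num }.
Union: FIRST(Q) = { 'if', :=, num, ε }.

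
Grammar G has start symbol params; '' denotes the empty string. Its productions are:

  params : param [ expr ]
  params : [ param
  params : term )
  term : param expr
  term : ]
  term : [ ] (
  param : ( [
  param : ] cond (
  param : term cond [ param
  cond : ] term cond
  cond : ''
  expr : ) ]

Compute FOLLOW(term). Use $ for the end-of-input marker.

{ (, ), [, ] }

In params : term ): add FIRST()) = { ) }.
In param : term cond [ param: add FIRST(cond [ param) = { [, ] }.
In cond : ] term cond: add FIRST(cond)\{''} = { ] }.
  Since cond is nullable, also add FOLLOW(cond) = { (, [ }.
Union: FOLLOW(term) = { (, ), [, ] }.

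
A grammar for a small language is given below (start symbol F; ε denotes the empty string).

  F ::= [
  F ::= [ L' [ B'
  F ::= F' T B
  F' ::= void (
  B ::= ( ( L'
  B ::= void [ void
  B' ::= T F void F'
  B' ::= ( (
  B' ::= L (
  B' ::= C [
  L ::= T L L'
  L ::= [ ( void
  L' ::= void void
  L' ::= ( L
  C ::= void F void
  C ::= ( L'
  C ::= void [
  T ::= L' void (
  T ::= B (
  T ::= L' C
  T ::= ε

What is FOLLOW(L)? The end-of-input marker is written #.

{ #, (, [, void }

In B' ::= L (: add FIRST(() = { ( }.
In L ::= T L L': add FIRST(L') = { (, void }.
In L' ::= ( L: L is at the end, add FOLLOW(L') = { #, (, [, void }.
Union: FOLLOW(L) = { #, (, [, void }.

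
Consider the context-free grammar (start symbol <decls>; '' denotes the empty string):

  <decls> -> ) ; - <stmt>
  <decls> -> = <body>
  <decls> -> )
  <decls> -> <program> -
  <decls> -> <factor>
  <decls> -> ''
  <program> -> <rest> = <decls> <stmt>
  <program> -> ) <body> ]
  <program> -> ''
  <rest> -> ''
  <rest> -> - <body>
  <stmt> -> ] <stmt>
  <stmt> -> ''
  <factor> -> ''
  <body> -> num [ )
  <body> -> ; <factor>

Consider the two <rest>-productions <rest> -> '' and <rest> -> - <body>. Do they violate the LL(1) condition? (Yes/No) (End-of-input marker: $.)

FIRST('') = { '' } and FIRST(- <body>) = { - }.
The first is nullable but FOLLOW(<rest>) = { = } is disjoint from FIRST of the second.

No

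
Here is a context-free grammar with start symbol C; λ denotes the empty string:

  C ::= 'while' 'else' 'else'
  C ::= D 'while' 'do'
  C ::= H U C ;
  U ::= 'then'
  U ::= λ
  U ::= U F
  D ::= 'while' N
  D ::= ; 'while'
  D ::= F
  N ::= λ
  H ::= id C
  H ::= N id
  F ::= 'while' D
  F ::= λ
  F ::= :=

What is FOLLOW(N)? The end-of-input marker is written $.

In D ::= 'while' N: N is at the end, add FOLLOW(D) = { 'while', :=, ;, id }.
In H ::= N id: add FIRST(id) = { id }.
Union: FOLLOW(N) = { 'while', :=, ;, id }.

{ 'while', :=, ;, id }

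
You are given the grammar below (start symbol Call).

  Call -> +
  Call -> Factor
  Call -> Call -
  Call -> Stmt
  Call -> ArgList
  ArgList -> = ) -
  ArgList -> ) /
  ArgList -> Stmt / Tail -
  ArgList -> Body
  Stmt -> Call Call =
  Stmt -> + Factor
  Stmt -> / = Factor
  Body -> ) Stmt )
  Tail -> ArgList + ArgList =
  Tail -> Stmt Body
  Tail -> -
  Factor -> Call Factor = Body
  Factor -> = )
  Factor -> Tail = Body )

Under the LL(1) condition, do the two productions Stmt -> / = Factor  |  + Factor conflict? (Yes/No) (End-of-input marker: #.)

No

FIRST(/ = Factor) = { / } and FIRST(+ Factor) = { + }.
The FIRST sets are disjoint and neither alternative is nullable — no conflict.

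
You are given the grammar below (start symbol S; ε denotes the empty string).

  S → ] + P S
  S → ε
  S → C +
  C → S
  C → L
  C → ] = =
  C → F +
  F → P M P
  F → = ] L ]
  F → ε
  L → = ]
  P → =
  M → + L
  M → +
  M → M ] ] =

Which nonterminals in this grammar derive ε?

Directly nullable (have an ε-production): S, F.
C → S with every symbol nullable, so C is nullable.
No other nonterminal has a production whose RHS symbols are all nullable.

{ C, F, S }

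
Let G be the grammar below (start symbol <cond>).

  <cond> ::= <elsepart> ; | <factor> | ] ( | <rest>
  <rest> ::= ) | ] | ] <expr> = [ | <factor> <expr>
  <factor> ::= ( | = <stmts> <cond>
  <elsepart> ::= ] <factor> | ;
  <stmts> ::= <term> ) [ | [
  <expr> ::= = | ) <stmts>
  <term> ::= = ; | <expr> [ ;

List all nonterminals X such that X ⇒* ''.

No nonterminal has an empty production or an RHS whose symbols are all nullable.

{ } (none)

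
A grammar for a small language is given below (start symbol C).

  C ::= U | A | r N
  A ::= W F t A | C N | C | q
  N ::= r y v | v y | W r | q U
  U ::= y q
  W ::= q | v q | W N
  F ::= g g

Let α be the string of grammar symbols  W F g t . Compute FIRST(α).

Add FIRST(W) = { q, v }; W is not nullable, stop.

{ q, v }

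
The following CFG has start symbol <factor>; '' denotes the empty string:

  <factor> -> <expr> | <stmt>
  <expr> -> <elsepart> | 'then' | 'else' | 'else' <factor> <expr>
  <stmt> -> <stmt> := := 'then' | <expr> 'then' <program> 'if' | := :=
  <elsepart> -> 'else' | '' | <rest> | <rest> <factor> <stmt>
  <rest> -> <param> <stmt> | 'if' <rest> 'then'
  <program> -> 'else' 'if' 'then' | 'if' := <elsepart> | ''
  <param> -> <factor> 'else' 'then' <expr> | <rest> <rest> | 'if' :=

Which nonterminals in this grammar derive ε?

Directly nullable (have an ''-production): <elsepart>, <program>.
<expr> -> <elsepart> with every symbol nullable, so <expr> is nullable.
<factor> -> <expr> with every symbol nullable, so <factor> is nullable.
No other nonterminal has a production whose RHS symbols are all nullable.

{ <elsepart>, <expr>, <factor>, <program> }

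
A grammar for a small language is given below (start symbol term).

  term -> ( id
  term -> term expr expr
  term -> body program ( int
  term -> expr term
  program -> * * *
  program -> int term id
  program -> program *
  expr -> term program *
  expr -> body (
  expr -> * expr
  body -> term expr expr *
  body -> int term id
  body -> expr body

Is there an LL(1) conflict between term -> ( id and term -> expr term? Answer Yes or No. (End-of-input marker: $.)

Yes

FIRST(( id) = { ( } and FIRST(expr term) = { (, *, int }.
Both contain (, so the two alternatives are not disjoint — LL(1) conflict.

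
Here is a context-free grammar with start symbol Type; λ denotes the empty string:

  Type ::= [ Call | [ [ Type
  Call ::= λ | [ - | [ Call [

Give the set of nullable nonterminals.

{ Call }

Directly nullable (have an λ-production): Call.
No other nonterminal has a production whose RHS symbols are all nullable.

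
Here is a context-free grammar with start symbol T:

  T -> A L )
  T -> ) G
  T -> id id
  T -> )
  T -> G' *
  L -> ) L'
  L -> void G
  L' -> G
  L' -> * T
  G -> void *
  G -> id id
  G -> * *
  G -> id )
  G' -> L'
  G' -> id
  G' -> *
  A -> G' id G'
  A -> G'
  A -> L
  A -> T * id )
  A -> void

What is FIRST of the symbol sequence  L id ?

Add FIRST(L) = { ), void }; L is not nullable, stop.

{ ), void }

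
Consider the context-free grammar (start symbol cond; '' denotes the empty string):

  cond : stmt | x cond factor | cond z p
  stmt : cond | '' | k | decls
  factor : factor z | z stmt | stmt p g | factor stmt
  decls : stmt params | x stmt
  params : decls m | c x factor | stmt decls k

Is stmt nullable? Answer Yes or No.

Yes

stmt has an ''-production, so stmt ⇒ ''.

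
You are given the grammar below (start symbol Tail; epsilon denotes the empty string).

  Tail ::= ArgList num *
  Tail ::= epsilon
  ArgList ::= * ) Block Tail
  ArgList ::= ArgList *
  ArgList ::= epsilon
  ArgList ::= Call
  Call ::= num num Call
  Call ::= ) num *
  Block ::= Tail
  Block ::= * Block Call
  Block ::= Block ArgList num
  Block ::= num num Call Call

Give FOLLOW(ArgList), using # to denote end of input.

In Tail ::= ArgList num *: add FIRST(num *) = { num }.
In ArgList ::= ArgList *: add FIRST(*) = { * }.
In Block ::= Block ArgList num: add FIRST(num) = { num }.
Union: FOLLOW(ArgList) = { *, num }.

{ *, num }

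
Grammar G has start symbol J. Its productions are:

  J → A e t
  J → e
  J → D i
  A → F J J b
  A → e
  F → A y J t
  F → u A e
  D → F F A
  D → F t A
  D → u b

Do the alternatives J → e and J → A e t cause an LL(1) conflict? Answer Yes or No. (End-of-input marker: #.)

Yes

FIRST(e) = { e } and FIRST(A e t) = { e, u }.
Both contain e, so the two alternatives are not disjoint — LL(1) conflict.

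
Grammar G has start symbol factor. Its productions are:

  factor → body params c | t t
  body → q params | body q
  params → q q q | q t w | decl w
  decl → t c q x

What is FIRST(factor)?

From factor → body params c: add FIRST(body) = { q }.
factor → t t contributes {t}.
Union: FIRST(factor) = { q, t }.

{ q, t }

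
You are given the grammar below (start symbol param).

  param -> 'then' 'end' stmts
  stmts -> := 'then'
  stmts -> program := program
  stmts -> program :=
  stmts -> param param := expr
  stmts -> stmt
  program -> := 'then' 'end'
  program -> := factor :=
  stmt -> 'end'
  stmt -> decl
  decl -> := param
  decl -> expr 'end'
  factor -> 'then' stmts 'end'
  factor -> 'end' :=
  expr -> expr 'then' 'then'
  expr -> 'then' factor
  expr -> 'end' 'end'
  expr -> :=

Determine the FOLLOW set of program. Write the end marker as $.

In stmts -> program := program: add FIRST(:= program) = { := }.
In stmts -> program := program: program is at the end, add FOLLOW(stmts) = { $, 'end', 'then', := }.
In stmts -> program :=: add FIRST(:=) = { := }.
Union: FOLLOW(program) = { $, 'end', 'then', := }.

{ $, 'end', 'then', := }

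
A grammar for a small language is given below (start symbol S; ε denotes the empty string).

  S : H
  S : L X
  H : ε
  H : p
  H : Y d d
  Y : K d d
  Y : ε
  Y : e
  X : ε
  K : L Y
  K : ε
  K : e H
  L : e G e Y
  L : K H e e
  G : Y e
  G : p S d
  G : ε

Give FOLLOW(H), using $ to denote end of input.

In S : H: H is at the end, add FOLLOW(S) = { $, d }.
In K : e H: H is at the end, add FOLLOW(K) = { d, e, p }.
In L : K H e e: add FIRST(e e) = { e }.
Union: FOLLOW(H) = { $, d, e, p }.

{ $, d, e, p }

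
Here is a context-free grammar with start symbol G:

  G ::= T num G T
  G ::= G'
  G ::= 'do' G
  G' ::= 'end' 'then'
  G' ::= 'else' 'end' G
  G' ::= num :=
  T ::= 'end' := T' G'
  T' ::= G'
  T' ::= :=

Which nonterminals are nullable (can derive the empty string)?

{ } (none)

No nonterminal has an empty production or an RHS whose symbols are all nullable.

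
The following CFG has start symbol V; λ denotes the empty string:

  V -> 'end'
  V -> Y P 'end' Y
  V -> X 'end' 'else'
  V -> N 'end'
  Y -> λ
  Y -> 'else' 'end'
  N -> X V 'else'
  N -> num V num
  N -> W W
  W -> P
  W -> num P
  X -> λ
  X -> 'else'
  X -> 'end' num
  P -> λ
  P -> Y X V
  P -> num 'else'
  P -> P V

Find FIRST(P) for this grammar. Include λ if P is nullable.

P -> λ contributes λ.
From P -> Y X V: Y, X nullable, take FIRST(Y) ∪ FIRST(X) ∪ FIRST(V) = { 'else', 'end', num }.
P -> num 'else' contributes {num}.
From P -> P V: P nullable, take FIRST(P) ∪ FIRST(V) = { 'else', 'end', num }.
Union: FIRST(P) = { 'else', 'end', num, λ }.

{ 'else', 'end', num, λ }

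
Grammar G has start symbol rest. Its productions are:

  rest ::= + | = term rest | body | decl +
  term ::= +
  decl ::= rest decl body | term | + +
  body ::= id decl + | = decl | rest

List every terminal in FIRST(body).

body ::= id decl + contributes {id}.
body ::= = decl contributes {=}.
From body ::= rest: add FIRST(rest) = { +, =, id }.
Union: FIRST(body) = { +, =, id }.

{ +, =, id }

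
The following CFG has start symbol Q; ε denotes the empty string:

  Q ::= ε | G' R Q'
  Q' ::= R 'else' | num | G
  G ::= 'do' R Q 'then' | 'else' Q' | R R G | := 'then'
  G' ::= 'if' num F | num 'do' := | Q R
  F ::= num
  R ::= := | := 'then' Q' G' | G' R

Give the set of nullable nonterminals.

{ Q }

Directly nullable (have an ε-production): Q.
No other nonterminal has a production whose RHS symbols are all nullable.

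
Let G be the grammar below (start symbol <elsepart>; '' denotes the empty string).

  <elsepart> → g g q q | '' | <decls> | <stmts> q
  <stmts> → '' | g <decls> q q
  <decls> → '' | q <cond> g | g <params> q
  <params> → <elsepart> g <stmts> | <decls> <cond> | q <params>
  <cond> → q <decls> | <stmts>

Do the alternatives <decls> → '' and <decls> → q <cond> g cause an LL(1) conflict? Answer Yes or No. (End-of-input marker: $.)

Yes

FIRST('') = { '' } and FIRST(q <cond> g) = { q }.
The first alternative is nullable and FOLLOW(<decls>) = { $, g, q } shares q with FIRST of the second — conflict.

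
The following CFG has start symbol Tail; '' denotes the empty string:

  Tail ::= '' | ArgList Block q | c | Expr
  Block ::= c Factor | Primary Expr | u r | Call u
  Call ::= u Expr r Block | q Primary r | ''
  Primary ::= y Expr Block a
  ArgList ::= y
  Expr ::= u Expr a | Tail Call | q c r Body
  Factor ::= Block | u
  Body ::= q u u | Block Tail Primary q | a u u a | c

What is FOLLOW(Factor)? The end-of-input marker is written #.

In Block ::= c Factor: Factor is at the end, add FOLLOW(Block) = { #, a, c, q, r, u, y }.
Union: FOLLOW(Factor) = { #, a, c, q, r, u, y }.

{ #, a, c, q, r, u, y }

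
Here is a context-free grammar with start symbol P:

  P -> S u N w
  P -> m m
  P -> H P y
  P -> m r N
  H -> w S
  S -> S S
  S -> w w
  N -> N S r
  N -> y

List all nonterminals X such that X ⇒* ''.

No nonterminal has an empty production or an RHS whose symbols are all nullable.

{ } (none)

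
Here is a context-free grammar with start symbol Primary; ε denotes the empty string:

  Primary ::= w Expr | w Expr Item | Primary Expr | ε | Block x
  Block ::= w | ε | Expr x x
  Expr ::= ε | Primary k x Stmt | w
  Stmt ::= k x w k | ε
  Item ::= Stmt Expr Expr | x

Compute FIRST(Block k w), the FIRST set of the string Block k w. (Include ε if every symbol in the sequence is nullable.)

{ k, w, x }

Add FIRST(Block)\{ε} = { k, w, x }; Block is nullable, continue.
k is a terminal; add {k} and stop.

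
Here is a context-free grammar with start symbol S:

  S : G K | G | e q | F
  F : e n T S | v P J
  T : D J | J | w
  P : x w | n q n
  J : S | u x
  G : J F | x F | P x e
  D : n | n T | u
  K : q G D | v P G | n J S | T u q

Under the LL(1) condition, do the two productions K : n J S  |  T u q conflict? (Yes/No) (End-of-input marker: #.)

FIRST(n J S) = { n } and FIRST(T u q) = { e, n, u, v, w, x }.
Both contain n, so the two alternatives are not disjoint — LL(1) conflict.

Yes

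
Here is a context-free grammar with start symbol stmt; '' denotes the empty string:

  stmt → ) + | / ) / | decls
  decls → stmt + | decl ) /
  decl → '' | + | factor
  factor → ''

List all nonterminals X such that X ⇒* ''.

{ decl, factor }

Directly nullable (have an ''-production): decl, factor.
No other nonterminal has a production whose RHS symbols are all nullable.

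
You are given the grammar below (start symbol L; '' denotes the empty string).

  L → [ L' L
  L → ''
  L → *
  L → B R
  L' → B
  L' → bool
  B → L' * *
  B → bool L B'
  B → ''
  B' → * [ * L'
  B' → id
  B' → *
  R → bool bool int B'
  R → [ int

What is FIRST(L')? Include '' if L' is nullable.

From L' → B: add FIRST(B) = { *, bool, '' } (including '' since B is nullable).
L' → bool contributes {bool}.
Union: FIRST(L') = { *, bool, '' }.

{ *, bool, '' }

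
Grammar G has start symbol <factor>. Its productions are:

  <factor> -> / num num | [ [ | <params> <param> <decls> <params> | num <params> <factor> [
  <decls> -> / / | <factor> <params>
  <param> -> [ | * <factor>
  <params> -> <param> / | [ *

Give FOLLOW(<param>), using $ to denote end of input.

{ *, /, [, num }

In <factor> -> <params> <param> <decls> <params>: add FIRST(<decls> <params>) = { *, /, [, num }.
In <params> -> <param> /: add FIRST(/) = { / }.
Union: FOLLOW(<param>) = { *, /, [, num }.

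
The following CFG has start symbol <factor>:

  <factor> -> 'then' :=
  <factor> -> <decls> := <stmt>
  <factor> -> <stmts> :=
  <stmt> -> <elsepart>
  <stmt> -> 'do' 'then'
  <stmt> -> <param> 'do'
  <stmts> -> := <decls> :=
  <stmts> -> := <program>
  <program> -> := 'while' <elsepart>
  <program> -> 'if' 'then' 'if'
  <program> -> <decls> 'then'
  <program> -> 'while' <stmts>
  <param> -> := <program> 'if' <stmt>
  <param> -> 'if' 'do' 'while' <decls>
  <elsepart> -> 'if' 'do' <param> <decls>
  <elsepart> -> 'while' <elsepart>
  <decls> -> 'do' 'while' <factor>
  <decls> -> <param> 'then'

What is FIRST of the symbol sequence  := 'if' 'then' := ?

{ := }

:= is a terminal; add {:=} and stop.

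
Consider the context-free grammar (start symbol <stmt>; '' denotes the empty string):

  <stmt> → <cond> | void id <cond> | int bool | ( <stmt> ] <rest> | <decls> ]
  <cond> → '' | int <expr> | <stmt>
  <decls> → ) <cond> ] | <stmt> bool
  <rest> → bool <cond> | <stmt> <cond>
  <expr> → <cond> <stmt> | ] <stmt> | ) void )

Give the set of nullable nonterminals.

Directly nullable (have an ''-production): <cond>.
<stmt> → <cond> with every symbol nullable, so <stmt> is nullable.
<expr> → <cond> <stmt> with every symbol nullable, so <expr> is nullable.
<rest> → <stmt> <cond> with every symbol nullable, so <rest> is nullable.
No other nonterminal has a production whose RHS symbols are all nullable.

{ <cond>, <expr>, <rest>, <stmt> }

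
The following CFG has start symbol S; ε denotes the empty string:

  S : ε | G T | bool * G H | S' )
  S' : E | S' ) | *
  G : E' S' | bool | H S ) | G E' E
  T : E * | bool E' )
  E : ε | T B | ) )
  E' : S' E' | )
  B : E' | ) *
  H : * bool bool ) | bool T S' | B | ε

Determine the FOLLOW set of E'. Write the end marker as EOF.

In G : E' S': add FIRST(S')\{ε} = { ), *, bool }.
  Since S' is nullable, also add FOLLOW(G) = { EOF, ), *, bool }.
In G : G E' E: add FIRST(E)\{ε} = { ), *, bool }.
  Since E is nullable, also add FOLLOW(G) = { EOF, ), *, bool }.
In T : bool E' ): add FIRST()) = { ) }.
In E' : S' E': E' is at the end, add FOLLOW(E') = { EOF, ), *, bool }.
In B : E': E' is at the end, add FOLLOW(B) = { EOF, ), *, bool }.
Union: FOLLOW(E') = { EOF, ), *, bool }.

{ EOF, ), *, bool }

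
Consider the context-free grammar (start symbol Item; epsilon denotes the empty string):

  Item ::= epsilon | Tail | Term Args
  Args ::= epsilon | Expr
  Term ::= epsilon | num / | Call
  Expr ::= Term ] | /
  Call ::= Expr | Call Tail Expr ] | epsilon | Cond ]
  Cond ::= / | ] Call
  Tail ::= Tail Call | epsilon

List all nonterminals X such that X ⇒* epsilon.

{ Args, Call, Item, Tail, Term }

Directly nullable (have an epsilon-production): Item, Args, Term, Call, Tail.
No other nonterminal has a production whose RHS symbols are all nullable.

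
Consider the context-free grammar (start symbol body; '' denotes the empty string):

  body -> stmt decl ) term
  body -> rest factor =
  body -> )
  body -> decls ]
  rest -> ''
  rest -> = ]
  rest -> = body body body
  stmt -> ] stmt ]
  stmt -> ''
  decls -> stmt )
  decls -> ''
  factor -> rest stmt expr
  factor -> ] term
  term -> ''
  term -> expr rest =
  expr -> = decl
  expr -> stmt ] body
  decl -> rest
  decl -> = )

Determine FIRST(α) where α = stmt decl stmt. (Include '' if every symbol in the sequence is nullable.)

Add FIRST(stmt)\{''} = { ] }; stmt is nullable, continue.
Add FIRST(decl)\{''} = { = }; decl is nullable, continue.
Add FIRST(stmt)\{''} = { ] }; stmt is nullable, continue.
Every symbol is nullable, so include ''.

{ =, ], '' }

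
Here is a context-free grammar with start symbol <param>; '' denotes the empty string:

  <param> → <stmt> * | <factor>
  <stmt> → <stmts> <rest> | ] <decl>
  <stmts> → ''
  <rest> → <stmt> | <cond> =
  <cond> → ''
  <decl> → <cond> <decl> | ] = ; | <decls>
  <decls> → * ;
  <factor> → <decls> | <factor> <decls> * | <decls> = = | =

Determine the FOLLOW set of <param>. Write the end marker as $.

<param> is the start symbol, so $ ∈ FOLLOW(<param>).
Union: FOLLOW(<param>) = { $ }.

{ $ }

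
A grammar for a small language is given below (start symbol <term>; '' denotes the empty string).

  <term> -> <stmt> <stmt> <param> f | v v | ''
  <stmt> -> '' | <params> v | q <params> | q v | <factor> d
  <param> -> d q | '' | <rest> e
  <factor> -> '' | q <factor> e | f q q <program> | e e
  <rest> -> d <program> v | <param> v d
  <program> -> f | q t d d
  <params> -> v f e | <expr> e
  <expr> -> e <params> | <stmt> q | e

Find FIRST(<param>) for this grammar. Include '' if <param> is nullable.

{ d, v, '' }

<param> -> d q contributes {d}.
<param> -> '' contributes ''.
From <param> -> <rest> e: add FIRST(<rest>) = { d, v }.
Union: FIRST(<param>) = { d, v, '' }.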